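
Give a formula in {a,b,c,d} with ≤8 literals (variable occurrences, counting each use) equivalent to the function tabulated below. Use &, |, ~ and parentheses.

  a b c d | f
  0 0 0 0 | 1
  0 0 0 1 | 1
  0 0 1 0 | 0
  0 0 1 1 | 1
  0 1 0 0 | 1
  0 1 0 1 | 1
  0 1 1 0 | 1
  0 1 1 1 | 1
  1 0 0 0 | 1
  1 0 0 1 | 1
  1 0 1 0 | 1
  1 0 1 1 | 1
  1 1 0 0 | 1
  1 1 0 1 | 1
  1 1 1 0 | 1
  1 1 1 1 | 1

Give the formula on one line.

(d | (~d & ((a | ~c) | b)))

  ~d = 1010101010101010
  ~c = 1100110011001100
  (a | ~c) = 1100110011111111
  ((a | ~c) | b) = 1100111111111111
  (~d & ((a | ~c) | b)) = 1000101010101010
  (d | (~d & ((a | ~c) | b))) = 1101111111111111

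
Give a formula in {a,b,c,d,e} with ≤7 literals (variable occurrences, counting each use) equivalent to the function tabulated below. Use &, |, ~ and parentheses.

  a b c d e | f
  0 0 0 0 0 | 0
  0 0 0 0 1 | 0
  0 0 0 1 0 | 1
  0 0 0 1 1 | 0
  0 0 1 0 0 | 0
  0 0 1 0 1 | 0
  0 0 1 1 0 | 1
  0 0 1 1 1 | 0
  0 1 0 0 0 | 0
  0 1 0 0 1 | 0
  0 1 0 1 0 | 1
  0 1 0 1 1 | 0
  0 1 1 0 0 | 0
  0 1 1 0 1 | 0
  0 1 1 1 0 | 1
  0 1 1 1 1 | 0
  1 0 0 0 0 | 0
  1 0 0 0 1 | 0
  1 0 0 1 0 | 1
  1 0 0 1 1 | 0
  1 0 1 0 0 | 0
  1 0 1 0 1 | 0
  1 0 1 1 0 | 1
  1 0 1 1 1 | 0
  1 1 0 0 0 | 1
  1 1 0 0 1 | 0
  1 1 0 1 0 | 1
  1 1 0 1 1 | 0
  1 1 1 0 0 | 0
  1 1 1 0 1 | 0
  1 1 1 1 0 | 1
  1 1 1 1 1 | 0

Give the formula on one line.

(~e & (((a & b) | d) & (d | ~c)))

  ~e = 10101010101010101010101010101010
  (a & b) = 00000000000000000000000011111111
  ((a & b) | d) = 00110011001100110011001111111111
  ~c = 11110000111100001111000011110000
  (d | ~c) = 11110011111100111111001111110011
  (((a & b) | d) & (d | ~c)) = 00110011001100110011001111110011
  (~e & (((a & b) | d) & (d | ~c))) = 00100010001000100010001010100010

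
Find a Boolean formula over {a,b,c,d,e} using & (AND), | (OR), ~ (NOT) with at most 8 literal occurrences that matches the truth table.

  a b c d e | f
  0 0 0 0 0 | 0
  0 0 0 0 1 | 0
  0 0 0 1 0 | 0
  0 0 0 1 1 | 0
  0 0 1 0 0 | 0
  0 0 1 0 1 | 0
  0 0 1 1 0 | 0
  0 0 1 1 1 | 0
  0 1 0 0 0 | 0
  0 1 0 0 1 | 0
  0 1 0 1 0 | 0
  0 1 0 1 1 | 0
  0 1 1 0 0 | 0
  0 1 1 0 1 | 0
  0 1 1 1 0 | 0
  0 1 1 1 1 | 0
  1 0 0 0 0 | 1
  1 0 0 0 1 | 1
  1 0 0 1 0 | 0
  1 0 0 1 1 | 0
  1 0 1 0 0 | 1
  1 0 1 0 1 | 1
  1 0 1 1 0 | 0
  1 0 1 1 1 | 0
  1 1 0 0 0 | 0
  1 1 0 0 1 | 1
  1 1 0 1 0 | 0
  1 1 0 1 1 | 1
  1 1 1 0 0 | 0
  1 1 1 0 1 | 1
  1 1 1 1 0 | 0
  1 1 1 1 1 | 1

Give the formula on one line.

(((a & (e | ~a)) & b) | (~b & (a & ~d)))

  ~a = 11111111111111110000000000000000
  (e | ~a) = 11111111111111110101010101010101
  (a & (e | ~a)) = 00000000000000000101010101010101
  ((a & (e | ~a)) & b) = 00000000000000000000000001010101
  ~b = 11111111000000001111111100000000
  ~d = 11001100110011001100110011001100
  (a & ~d) = 00000000000000001100110011001100
  (~b & (a & ~d)) = 00000000000000001100110000000000
  (((a & (e | ~a)) & b) | (~b & (a & ~d))) = 00000000000000001100110001010101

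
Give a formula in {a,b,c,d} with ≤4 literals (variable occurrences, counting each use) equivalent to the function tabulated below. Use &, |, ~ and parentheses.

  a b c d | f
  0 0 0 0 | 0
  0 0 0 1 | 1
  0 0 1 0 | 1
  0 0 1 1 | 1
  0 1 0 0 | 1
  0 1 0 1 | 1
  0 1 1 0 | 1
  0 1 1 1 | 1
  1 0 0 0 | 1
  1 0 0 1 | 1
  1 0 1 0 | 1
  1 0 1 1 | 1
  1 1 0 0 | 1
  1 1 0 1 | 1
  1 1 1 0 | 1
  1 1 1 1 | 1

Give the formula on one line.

  (b | a) = 0000111111111111
  (d | c) = 0111011101110111
  ((b | a) | (d | c)) = 0111111111111111

((b | a) | (d | c))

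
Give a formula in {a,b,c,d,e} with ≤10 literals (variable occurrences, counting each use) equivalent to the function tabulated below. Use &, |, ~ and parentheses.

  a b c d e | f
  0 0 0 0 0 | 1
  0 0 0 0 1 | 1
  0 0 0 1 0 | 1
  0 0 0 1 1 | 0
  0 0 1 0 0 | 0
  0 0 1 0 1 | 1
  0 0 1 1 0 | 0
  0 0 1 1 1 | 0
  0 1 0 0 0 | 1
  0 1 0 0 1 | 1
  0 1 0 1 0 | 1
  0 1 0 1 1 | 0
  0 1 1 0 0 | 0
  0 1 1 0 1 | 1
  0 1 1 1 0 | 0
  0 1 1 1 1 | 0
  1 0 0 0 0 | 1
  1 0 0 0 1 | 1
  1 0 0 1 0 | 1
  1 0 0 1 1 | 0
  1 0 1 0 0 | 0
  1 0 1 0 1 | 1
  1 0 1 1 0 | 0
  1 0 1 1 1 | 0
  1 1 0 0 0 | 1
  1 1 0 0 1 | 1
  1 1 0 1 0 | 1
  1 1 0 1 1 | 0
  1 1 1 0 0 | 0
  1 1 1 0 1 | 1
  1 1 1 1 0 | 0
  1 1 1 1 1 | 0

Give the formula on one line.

((~d & e) | (~c & ((c | ~e) & (((e & a) | ~c) | ~d))))

  ~d = 11001100110011001100110011001100
  (~d & e) = 01000100010001000100010001000100
  ~c = 11110000111100001111000011110000
  ~e = 10101010101010101010101010101010
  (c | ~e) = 10101111101011111010111110101111
  (e & a) = 00000000000000000101010101010101
  ((e & a) | ~c) = 11110000111100001111010111110101
  (((e & a) | ~c) | ~d) = 11111100111111001111110111111101
  ((c | ~e) & (((e & a) | ~c) | ~d)) = 10101100101011001010110110101101
  (~c & ((c | ~e) & (((e & a) | ~c) | ~d))) = 10100000101000001010000010100000
  ((~d & e) | (~c & ((c | ~e) & (((e & a) | ~c) | ~d)))) = 11100100111001001110010011100100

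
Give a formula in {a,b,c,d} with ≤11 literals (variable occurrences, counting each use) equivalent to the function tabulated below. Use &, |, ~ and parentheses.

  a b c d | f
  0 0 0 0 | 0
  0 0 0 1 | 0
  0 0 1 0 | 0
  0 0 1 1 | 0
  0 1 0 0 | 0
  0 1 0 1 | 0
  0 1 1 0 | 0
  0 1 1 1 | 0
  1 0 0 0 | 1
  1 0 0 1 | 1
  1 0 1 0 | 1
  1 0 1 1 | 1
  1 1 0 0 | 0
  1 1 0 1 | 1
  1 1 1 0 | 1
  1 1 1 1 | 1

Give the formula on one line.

  (c | d) = 0111011101110111
  ~c = 1100110011001100
  ~b = 1111000011110000
  (~b | c) = 1111001111110011
  (~c & (~b | c)) = 1100000011000000
  ~a = 1111111100000000
  (~a & d) = 0101010100000000
  ((~c & (~b | c)) | (~a & d)) = 1101010111000000
  ((c | d) | ((~c & (~b | c)) | (~a & d))) = 1111011111110111
  (((c | d) | ((~c & (~b | c)) | (~a & d))) & a) = 0000000011110111

(((c | d) | ((~c & (~b | c)) | (~a & d))) & a)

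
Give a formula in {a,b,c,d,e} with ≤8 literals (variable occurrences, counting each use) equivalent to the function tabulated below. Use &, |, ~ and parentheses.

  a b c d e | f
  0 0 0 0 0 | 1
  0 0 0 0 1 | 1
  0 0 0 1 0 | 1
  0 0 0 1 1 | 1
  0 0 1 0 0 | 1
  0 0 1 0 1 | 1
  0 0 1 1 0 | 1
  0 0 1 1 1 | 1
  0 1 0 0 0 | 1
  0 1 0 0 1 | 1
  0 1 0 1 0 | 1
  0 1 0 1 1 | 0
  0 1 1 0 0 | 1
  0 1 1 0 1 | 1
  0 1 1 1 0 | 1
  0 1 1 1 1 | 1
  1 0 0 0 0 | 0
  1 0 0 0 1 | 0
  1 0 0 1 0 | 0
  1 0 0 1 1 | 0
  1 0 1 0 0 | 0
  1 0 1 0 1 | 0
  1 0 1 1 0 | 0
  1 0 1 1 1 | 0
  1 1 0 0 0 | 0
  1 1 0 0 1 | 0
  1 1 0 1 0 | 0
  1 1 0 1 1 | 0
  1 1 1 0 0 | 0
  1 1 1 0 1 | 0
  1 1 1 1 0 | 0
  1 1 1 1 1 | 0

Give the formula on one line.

  ~b = 11111111000000001111111100000000
  ~e = 10101010101010101010101010101010
  ~d = 11001100110011001100110011001100
  (~e | ~d) = 11101110111011101110111011101110
  (~b | (~e | ~d)) = 11111111111011101111111111101110
  ((~b | (~e | ~d)) | c) = 11111111111011111111111111101111
  ~a = 11111111111111110000000000000000
  (((~b | (~e | ~d)) | c) & ~a) = 11111111111011110000000000000000

(((~b | (~e | ~d)) | c) & ~a)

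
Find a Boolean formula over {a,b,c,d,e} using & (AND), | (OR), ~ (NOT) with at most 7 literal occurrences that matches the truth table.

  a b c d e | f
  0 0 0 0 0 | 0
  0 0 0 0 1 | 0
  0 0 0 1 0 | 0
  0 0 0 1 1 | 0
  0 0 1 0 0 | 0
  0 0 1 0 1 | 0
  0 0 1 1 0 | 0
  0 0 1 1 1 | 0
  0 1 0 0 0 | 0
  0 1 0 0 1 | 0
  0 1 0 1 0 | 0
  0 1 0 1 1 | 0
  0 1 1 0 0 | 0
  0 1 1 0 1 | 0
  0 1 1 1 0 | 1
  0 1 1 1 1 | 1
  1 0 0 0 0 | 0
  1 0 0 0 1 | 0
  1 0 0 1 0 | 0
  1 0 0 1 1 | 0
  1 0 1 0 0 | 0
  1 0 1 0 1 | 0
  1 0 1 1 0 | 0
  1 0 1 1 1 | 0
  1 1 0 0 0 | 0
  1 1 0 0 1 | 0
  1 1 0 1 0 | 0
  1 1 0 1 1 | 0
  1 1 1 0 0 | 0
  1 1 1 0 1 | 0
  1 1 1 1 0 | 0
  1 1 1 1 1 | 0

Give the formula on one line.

  ~a = 11111111111111110000000000000000
  (~a & b) = 00000000111111110000000000000000
  ((~a & b) & d) = 00000000001100110000000000000000
  ~b = 11111111000000001111111100000000
  (~b | c) = 11111111000011111111111100001111
  (((~a & b) & d) & (~b | c)) = 00000000000000110000000000000000

(((~a & b) & d) & (~b | c))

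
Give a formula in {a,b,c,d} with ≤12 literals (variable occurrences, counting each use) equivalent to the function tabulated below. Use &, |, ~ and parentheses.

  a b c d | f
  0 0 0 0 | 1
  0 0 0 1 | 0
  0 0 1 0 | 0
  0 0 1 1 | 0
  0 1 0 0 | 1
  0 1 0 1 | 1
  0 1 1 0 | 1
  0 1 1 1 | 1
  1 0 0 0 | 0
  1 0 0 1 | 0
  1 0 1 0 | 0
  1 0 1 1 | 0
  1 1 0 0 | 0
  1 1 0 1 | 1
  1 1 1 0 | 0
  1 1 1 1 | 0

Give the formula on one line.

  ~c = 1100110011001100
  (d & ~c) = 0100010001000100
  ~a = 1111111100000000
  ((d & ~c) | ~a) = 1111111101000100
  (b | ~c) = 1100111111001111
  (((d & ~c) | ~a) & (b | ~c)) = 1100111101000100
  (d & c) = 0001000100010001
  ~d = 1010101010101010
  (~d | b) = 1010111110101111
  ((d & c) | (~d | b)) = 1011111110111111
  ((((d & ~c) | ~a) & (b | ~c)) & ((d & c) | (~d | b))) = 1000111100000100

((((d & ~c) | ~a) & (b | ~c)) & ((d & c) | (~d | b)))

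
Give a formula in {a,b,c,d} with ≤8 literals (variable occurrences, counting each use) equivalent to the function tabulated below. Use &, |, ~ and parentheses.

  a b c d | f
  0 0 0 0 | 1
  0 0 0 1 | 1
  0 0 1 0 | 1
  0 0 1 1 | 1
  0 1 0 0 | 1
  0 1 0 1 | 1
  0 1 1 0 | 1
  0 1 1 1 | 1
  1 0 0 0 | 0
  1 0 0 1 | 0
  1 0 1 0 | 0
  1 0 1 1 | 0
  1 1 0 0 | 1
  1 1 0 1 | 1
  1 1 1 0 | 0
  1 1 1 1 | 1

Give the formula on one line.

((~a | (~c & b)) | ((c & b) & d))

  ~a = 1111111100000000
  ~c = 1100110011001100
  (~c & b) = 0000110000001100
  (~a | (~c & b)) = 1111111100001100
  (c & b) = 0000001100000011
  ((c & b) & d) = 0000000100000001
  ((~a | (~c & b)) | ((c & b) & d)) = 1111111100001101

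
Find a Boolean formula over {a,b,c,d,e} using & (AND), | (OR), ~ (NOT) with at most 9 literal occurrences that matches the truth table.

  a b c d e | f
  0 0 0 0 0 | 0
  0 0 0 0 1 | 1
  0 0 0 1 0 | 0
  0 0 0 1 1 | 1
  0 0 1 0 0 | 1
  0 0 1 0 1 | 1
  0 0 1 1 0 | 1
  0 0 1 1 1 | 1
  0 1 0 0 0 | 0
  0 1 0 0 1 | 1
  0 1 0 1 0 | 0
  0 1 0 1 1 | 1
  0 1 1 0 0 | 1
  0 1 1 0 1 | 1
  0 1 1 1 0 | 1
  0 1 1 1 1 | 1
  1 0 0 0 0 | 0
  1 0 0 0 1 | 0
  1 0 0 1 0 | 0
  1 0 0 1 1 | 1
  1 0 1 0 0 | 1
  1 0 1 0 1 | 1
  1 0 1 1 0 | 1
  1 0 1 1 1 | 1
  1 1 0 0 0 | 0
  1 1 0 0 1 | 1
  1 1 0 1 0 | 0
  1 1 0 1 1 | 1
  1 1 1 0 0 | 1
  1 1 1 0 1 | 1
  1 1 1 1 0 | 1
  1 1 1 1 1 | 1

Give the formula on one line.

  (d | b) = 00110011111111110011001111111111
  (e & (d | b)) = 00010001010101010001000101010101
  ~c = 11110000111100001111000011110000
  (~c & e) = 01010000010100000101000001010000
  ((e & (d | b)) & (~c & e)) = 00010000010100000001000001010000
  ~a = 11111111111111110000000000000000
  (~a | c) = 11111111111111110000111100001111
  (e | c) = 01011111010111110101111101011111
  ((~a | c) & (e | c)) = 01011111010111110000111100001111
  (((e & (d | b)) & (~c & e)) | ((~a | c) & (e | c))) = 01011111010111110001111101011111

(((e & (d | b)) & (~c & e)) | ((~a | c) & (e | c)))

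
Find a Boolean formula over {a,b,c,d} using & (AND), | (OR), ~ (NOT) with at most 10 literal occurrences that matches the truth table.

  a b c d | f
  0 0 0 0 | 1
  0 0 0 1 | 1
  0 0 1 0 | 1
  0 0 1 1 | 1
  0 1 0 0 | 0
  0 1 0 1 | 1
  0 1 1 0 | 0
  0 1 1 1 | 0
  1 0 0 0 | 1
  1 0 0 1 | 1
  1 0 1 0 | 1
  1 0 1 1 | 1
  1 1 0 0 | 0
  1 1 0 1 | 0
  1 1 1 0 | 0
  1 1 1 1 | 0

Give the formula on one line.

((~a & ((~c | (d & ~b)) & (c | d))) | ~b)

  ~a = 1111111100000000
  ~c = 1100110011001100
  ~b = 1111000011110000
  (d & ~b) = 0101000001010000
  (~c | (d & ~b)) = 1101110011011100
  (c | d) = 0111011101110111
  ((~c | (d & ~b)) & (c | d)) = 0101010001010100
  (~a & ((~c | (d & ~b)) & (c | d))) = 0101010000000000
  ((~a & ((~c | (d & ~b)) & (c | d))) | ~b) = 1111010011110000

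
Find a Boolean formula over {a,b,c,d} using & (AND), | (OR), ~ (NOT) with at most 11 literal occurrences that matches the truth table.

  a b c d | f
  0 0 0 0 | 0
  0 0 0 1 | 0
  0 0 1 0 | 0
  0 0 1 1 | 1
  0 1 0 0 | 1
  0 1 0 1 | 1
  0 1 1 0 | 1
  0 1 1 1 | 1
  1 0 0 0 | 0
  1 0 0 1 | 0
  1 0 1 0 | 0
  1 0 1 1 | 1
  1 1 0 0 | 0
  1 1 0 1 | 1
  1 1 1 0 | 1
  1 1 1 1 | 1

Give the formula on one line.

(((d & c) | (d & b)) | ((b & (~a | c)) | (d & c)))

  (d & c) = 0001000100010001
  (d & b) = 0000010100000101
  ((d & c) | (d & b)) = 0001010100010101
  ~a = 1111111100000000
  (~a | c) = 1111111100110011
  (b & (~a | c)) = 0000111100000011
  ((b & (~a | c)) | (d & c)) = 0001111100010011
  (((d & c) | (d & b)) | ((b & (~a | c)) | (d & c))) = 0001111100010111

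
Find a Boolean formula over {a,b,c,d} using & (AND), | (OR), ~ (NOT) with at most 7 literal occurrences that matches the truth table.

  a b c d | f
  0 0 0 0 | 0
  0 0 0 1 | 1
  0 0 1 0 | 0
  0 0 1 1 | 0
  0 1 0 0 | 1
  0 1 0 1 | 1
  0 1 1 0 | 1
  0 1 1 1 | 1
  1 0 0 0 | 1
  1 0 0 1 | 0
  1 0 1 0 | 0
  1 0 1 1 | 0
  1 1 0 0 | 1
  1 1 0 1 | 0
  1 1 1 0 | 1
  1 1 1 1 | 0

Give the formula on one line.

((b | ((d | a) & ~c)) & (~a | (a & ~d)))

  (d | a) = 0101010111111111
  ~c = 1100110011001100
  ((d | a) & ~c) = 0100010011001100
  (b | ((d | a) & ~c)) = 0100111111001111
  ~a = 1111111100000000
  ~d = 1010101010101010
  (a & ~d) = 0000000010101010
  (~a | (a & ~d)) = 1111111110101010
  ((b | ((d | a) & ~c)) & (~a | (a & ~d))) = 0100111110001010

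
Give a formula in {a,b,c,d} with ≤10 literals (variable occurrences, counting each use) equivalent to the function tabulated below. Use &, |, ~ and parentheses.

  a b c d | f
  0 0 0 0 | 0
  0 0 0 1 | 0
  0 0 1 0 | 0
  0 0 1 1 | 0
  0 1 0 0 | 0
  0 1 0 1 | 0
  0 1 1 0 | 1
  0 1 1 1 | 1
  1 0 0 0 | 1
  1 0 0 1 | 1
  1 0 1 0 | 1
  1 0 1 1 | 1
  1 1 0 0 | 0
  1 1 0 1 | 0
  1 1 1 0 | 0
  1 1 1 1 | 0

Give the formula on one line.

((a & ~b) | (b & ((((b | d) | a) & ~a) & c)))

  ~b = 1111000011110000
  (a & ~b) = 0000000011110000
  (b | d) = 0101111101011111
  ((b | d) | a) = 0101111111111111
  ~a = 1111111100000000
  (((b | d) | a) & ~a) = 0101111100000000
  ((((b | d) | a) & ~a) & c) = 0001001100000000
  (b & ((((b | d) | a) & ~a) & c)) = 0000001100000000
  ((a & ~b) | (b & ((((b | d) | a) & ~a) & c))) = 0000001111110000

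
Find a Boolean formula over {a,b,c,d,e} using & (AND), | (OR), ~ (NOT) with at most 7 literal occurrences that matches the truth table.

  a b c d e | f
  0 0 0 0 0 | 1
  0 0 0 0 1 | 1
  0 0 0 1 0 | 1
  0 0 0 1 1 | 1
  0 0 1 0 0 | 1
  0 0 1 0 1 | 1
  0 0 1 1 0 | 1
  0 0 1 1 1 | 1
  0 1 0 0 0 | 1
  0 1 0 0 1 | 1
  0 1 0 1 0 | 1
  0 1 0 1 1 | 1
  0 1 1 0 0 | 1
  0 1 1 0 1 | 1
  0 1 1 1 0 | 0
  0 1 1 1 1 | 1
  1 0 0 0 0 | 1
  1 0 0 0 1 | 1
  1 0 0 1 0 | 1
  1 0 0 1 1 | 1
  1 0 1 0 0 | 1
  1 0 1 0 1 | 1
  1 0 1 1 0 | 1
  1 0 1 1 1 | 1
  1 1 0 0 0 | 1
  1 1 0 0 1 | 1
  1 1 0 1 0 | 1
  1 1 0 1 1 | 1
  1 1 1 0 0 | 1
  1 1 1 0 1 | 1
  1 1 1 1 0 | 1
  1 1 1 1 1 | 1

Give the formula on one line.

(((~e & ~b) | (~d | e)) | (a | ~c))

  ~e = 10101010101010101010101010101010
  ~b = 11111111000000001111111100000000
  (~e & ~b) = 10101010000000001010101000000000
  ~d = 11001100110011001100110011001100
  (~d | e) = 11011101110111011101110111011101
  ((~e & ~b) | (~d | e)) = 11111111110111011111111111011101
  ~c = 11110000111100001111000011110000
  (a | ~c) = 11110000111100001111111111111111
  (((~e & ~b) | (~d | e)) | (a | ~c)) = 11111111111111011111111111111111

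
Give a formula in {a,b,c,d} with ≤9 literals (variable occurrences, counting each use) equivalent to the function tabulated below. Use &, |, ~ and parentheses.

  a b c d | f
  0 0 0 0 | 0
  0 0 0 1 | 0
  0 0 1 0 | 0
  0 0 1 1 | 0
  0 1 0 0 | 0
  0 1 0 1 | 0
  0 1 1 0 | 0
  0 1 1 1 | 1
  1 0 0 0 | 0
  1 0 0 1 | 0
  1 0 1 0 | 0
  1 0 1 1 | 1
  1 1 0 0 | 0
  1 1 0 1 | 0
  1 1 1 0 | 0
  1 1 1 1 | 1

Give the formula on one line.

  ~c = 1100110011001100
  (~c | d) = 1101110111011101
  (b | a) = 0000111111111111
  (~c | (b | a)) = 1100111111111111
  ((~c | d) & (~c | (b | a))) = 1100110111011101
  (((~c | d) & (~c | (b | a))) & c) = 0000000100010001

(((~c | d) & (~c | (b | a))) & c)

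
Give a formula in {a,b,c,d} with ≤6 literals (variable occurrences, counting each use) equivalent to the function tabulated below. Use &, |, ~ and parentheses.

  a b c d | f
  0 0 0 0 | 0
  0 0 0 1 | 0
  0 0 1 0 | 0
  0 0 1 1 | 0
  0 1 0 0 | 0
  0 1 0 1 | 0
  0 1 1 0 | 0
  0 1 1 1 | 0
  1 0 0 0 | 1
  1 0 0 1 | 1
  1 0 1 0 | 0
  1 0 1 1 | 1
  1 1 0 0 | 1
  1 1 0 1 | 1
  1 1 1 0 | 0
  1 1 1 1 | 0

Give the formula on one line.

(a & (~c | (d & ~b)))

  ~c = 1100110011001100
  ~b = 1111000011110000
  (d & ~b) = 0101000001010000
  (~c | (d & ~b)) = 1101110011011100
  (a & (~c | (d & ~b))) = 0000000011011100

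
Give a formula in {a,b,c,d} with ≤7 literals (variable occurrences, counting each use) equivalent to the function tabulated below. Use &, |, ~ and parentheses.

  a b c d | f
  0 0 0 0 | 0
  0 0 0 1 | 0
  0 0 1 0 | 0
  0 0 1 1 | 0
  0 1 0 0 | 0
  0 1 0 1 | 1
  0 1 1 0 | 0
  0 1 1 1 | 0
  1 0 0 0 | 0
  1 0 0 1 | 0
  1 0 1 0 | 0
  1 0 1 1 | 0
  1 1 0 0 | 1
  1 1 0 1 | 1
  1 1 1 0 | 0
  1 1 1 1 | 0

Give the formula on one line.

((~c & b) & (a | d))

  ~c = 1100110011001100
  (~c & b) = 0000110000001100
  (a | d) = 0101010111111111
  ((~c & b) & (a | d)) = 0000010000001100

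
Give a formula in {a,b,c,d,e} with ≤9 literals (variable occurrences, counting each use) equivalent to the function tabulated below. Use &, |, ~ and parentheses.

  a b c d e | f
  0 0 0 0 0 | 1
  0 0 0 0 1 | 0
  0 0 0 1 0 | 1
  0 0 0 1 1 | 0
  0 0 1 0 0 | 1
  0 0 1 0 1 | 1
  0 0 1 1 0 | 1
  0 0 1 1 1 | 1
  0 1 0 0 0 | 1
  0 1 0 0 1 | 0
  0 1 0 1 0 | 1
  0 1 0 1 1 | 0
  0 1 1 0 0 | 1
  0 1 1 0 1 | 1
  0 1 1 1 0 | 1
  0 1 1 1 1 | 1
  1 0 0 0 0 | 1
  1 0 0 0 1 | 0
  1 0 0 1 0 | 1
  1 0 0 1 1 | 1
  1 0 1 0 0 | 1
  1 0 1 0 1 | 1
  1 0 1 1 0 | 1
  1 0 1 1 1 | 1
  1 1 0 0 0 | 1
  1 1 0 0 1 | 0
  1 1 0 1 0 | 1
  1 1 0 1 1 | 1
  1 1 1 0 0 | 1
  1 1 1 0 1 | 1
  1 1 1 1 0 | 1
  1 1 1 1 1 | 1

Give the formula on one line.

(((e & (~e | (a & d))) | c) | (~e & ~c))

  ~e = 10101010101010101010101010101010
  (a & d) = 00000000000000000011001100110011
  (~e | (a & d)) = 10101010101010101011101110111011
  (e & (~e | (a & d))) = 00000000000000000001000100010001
  ((e & (~e | (a & d))) | c) = 00001111000011110001111100011111
  ~c = 11110000111100001111000011110000
  (~e & ~c) = 10100000101000001010000010100000
  (((e & (~e | (a & d))) | c) | (~e & ~c)) = 10101111101011111011111110111111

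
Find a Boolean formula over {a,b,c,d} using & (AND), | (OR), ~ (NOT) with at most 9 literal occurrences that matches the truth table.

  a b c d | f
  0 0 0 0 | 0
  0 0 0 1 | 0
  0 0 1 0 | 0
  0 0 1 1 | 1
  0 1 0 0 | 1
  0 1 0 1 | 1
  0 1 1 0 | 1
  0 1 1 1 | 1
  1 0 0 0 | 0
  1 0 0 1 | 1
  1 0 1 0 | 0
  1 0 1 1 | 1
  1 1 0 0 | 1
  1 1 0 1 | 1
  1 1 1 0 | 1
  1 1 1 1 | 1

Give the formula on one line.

  (c & d) = 0001000100010001
  ~d = 1010101010101010
  (a | ~d) = 1010101011111111
  ((a | ~d) & d) = 0000000001010101
  (b | ((a | ~d) & d)) = 0000111101011111
  ((c & d) | (b | ((a | ~d) & d))) = 0001111101011111

((c & d) | (b | ((a | ~d) & d)))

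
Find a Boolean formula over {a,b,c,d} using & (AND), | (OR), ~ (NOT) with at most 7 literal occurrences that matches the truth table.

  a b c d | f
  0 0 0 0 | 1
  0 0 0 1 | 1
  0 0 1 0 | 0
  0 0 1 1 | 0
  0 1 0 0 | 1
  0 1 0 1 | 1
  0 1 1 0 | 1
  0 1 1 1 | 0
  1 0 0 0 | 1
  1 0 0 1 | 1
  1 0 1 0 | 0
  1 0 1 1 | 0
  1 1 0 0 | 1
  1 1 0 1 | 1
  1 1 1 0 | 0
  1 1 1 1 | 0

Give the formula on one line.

  ~d = 1010101010101010
  ~a = 1111111100000000
  (~d & ~a) = 1010101000000000
  (b & (~d & ~a)) = 0000101000000000
  ~c = 1100110011001100
  ((b & (~d & ~a)) | ~c) = 1100111011001100

((b & (~d & ~a)) | ~c)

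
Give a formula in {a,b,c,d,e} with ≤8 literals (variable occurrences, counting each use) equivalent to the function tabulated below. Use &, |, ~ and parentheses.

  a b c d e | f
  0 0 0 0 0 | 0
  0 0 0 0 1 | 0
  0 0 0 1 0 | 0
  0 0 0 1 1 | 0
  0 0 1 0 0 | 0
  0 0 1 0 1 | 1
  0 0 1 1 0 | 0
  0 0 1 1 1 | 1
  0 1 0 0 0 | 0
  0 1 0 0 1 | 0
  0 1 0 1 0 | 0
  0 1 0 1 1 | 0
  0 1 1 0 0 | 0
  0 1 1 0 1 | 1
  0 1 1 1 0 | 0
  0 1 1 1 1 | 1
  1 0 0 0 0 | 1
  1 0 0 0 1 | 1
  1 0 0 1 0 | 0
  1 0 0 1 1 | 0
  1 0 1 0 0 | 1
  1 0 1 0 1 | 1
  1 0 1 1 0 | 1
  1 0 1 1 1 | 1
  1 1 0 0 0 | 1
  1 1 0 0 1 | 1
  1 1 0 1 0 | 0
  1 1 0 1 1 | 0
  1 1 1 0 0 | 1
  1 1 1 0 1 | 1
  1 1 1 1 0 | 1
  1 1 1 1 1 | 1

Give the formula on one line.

  ~d = 11001100110011001100110011001100
  (a & ~d) = 00000000000000001100110011001100
  (a | e) = 01010101010101011111111111111111
  ((a | e) & c) = 00000101000001010000111100001111
  ((a & ~d) | ((a | e) & c)) = 00000101000001011100111111001111

((a & ~d) | ((a | e) & c))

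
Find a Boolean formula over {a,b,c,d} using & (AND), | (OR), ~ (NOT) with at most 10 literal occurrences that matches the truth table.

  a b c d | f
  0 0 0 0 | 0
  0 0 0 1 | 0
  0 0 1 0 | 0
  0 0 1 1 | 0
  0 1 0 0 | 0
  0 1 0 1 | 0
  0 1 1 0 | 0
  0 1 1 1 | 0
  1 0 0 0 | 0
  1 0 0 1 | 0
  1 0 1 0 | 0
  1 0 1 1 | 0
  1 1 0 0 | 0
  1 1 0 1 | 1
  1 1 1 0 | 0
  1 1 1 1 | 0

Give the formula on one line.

((((a & ~c) | (a & ~b)) & b) & ((d | (c & a)) | ~b))

  ~c = 1100110011001100
  (a & ~c) = 0000000011001100
  ~b = 1111000011110000
  (a & ~b) = 0000000011110000
  ((a & ~c) | (a & ~b)) = 0000000011111100
  (((a & ~c) | (a & ~b)) & b) = 0000000000001100
  (c & a) = 0000000000110011
  (d | (c & a)) = 0101010101110111
  ((d | (c & a)) | ~b) = 1111010111110111
  ((((a & ~c) | (a & ~b)) & b) & ((d | (c & a)) | ~b)) = 0000000000000100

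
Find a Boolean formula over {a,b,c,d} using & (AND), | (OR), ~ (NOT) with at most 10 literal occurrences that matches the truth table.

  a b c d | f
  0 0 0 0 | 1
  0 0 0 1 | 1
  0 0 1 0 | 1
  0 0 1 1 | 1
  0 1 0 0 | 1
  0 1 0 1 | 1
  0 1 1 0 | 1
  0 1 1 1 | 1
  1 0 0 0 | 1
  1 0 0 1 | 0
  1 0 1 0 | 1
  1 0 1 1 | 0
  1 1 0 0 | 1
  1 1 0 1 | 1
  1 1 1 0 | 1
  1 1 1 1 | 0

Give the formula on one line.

(((~a | ~c) & (b & d)) | (((a | d) & ~a) | ~d))

  ~a = 1111111100000000
  ~c = 1100110011001100
  (~a | ~c) = 1111111111001100
  (b & d) = 0000010100000101
  ((~a | ~c) & (b & d)) = 0000010100000100
  (a | d) = 0101010111111111
  ((a | d) & ~a) = 0101010100000000
  ~d = 1010101010101010
  (((a | d) & ~a) | ~d) = 1111111110101010
  (((~a | ~c) & (b & d)) | (((a | d) & ~a) | ~d)) = 1111111110101110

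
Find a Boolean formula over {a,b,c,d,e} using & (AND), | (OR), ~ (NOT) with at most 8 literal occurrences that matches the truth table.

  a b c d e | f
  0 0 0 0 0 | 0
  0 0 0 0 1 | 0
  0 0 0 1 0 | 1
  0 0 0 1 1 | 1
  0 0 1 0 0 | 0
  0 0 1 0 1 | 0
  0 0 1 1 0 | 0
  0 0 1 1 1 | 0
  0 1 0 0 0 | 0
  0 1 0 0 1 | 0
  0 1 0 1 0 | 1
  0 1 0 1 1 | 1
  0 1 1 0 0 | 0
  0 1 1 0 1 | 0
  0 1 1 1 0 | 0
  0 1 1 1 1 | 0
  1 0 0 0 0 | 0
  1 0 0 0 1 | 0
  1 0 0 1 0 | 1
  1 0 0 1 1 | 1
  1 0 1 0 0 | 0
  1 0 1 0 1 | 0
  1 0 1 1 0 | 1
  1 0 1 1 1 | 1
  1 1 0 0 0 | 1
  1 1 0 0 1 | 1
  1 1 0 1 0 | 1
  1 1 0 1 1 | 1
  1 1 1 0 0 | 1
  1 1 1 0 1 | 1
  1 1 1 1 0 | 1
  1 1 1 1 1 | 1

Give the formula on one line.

  ~c = 11110000111100001111000011110000
  ~d = 11001100110011001100110011001100
  (~d | ~c) = 11111100111111001111110011111100
  (a & (~d | ~c)) = 00000000000000001111110011111100
  (~c | (a & (~d | ~c))) = 11110000111100001111110011111100
  (a | (~c | (a & (~d | ~c)))) = 11110000111100001111111111111111
  ((a | (~c | (a & (~d | ~c)))) & d) = 00110000001100000011001100110011
  (a & b) = 00000000000000000000000011111111
  (((a | (~c | (a & (~d | ~c)))) & d) | (a & b)) = 00110000001100000011001111111111

(((a | (~c | (a & (~d | ~c)))) & d) | (a & b))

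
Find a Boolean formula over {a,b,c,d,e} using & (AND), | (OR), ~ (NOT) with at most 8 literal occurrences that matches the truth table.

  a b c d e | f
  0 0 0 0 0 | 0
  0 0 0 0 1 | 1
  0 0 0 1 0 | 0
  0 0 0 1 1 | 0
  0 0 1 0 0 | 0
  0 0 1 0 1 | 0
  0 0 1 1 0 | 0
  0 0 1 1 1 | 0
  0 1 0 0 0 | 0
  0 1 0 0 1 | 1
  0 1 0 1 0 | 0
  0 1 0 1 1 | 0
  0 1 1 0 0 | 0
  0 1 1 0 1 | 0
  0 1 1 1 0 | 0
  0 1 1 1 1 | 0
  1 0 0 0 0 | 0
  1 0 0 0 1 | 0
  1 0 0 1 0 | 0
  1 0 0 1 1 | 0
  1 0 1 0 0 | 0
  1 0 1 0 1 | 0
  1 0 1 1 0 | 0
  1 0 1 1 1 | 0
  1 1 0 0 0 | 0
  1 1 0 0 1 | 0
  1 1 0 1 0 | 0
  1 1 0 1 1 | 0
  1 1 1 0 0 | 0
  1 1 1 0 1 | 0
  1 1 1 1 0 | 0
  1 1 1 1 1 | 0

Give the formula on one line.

(((e & ~a) & (~d | a)) & (e & ~c))

  ~a = 11111111111111110000000000000000
  (e & ~a) = 01010101010101010000000000000000
  ~d = 11001100110011001100110011001100
  (~d | a) = 11001100110011001111111111111111
  ((e & ~a) & (~d | a)) = 01000100010001000000000000000000
  ~c = 11110000111100001111000011110000
  (e & ~c) = 01010000010100000101000001010000
  (((e & ~a) & (~d | a)) & (e & ~c)) = 01000000010000000000000000000000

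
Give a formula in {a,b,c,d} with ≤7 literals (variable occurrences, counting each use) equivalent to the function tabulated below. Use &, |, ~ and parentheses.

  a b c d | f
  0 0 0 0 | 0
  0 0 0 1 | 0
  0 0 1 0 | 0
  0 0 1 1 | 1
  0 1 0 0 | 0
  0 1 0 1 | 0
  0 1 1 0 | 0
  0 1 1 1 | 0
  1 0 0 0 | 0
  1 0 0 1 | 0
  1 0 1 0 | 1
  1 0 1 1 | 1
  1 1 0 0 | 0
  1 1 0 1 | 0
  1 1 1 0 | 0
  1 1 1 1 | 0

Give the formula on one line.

(((d & ~b) | ((~d & a) & ~b)) & c)

  ~b = 1111000011110000
  (d & ~b) = 0101000001010000
  ~d = 1010101010101010
  (~d & a) = 0000000010101010
  ((~d & a) & ~b) = 0000000010100000
  ((d & ~b) | ((~d & a) & ~b)) = 0101000011110000
  (((d & ~b) | ((~d & a) & ~b)) & c) = 0001000000110000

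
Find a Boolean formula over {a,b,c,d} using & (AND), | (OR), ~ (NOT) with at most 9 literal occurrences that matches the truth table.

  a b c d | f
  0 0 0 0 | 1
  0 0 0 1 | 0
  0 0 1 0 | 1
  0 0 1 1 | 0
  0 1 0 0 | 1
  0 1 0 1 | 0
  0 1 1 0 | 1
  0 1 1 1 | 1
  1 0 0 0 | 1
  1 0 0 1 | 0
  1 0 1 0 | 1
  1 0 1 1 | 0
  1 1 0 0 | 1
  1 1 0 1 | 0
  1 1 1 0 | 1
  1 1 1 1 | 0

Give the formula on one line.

(~d | (((b | ~d) & (c & d)) & ((c & ~b) | (~a & b))))

  ~d = 1010101010101010
  (b | ~d) = 1010111110101111
  (c & d) = 0001000100010001
  ((b | ~d) & (c & d)) = 0000000100000001
  ~b = 1111000011110000
  (c & ~b) = 0011000000110000
  ~a = 1111111100000000
  (~a & b) = 0000111100000000
  ((c & ~b) | (~a & b)) = 0011111100110000
  (((b | ~d) & (c & d)) & ((c & ~b) | (~a & b))) = 0000000100000000
  (~d | (((b | ~d) & (c & d)) & ((c & ~b) | (~a & b)))) = 1010101110101010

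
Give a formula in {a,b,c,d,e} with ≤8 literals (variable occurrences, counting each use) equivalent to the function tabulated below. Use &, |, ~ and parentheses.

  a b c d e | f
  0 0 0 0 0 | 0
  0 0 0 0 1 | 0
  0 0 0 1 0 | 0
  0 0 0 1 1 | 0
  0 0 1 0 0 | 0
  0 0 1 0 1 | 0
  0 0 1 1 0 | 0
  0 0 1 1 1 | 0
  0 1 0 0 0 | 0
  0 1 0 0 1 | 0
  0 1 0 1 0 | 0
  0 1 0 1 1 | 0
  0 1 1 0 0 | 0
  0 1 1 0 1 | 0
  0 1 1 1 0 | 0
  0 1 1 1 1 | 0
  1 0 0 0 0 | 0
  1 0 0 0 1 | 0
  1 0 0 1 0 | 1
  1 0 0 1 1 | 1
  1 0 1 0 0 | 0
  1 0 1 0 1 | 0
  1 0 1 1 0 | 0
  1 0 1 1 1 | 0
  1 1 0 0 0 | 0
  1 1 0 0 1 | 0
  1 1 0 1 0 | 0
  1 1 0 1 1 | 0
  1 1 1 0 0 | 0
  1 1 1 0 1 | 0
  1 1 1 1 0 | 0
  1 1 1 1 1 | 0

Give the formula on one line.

(a & (d & (~c & (~d | ~b))))

  ~c = 11110000111100001111000011110000
  ~d = 11001100110011001100110011001100
  ~b = 11111111000000001111111100000000
  (~d | ~b) = 11111111110011001111111111001100
  (~c & (~d | ~b)) = 11110000110000001111000011000000
  (d & (~c & (~d | ~b))) = 00110000000000000011000000000000
  (a & (d & (~c & (~d | ~b)))) = 00000000000000000011000000000000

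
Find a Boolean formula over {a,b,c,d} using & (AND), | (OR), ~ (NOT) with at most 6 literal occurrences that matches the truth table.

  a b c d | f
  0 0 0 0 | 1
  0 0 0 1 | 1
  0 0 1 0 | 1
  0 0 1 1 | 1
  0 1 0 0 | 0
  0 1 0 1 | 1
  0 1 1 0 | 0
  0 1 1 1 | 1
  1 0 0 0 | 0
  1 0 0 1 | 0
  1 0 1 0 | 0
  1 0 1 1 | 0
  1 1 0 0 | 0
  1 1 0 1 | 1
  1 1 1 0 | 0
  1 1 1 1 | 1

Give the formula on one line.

  ~a = 1111111100000000
  (b | ~a) = 1111111100001111
  ~b = 1111000011110000
  (d | ~b) = 1111010111110101
  ((b | ~a) & (d | ~b)) = 1111010100000101

((b | ~a) & (d | ~b))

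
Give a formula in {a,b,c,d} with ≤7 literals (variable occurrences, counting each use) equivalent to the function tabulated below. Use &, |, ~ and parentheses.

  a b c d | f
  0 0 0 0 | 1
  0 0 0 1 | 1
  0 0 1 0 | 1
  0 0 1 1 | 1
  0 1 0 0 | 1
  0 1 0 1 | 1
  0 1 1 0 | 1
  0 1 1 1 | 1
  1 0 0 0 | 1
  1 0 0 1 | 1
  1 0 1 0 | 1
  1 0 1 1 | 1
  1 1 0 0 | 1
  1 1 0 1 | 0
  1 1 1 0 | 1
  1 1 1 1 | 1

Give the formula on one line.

  ~b = 1111000011110000
  (a & ~b) = 0000000011110000
  ~d = 1010101010101010
  ((a & ~b) | ~d) = 1010101011111010
  ~a = 1111111100000000
  (~a | c) = 1111111100110011
  (((a & ~b) | ~d) | (~a | c)) = 1111111111111011

(((a & ~b) | ~d) | (~a | c))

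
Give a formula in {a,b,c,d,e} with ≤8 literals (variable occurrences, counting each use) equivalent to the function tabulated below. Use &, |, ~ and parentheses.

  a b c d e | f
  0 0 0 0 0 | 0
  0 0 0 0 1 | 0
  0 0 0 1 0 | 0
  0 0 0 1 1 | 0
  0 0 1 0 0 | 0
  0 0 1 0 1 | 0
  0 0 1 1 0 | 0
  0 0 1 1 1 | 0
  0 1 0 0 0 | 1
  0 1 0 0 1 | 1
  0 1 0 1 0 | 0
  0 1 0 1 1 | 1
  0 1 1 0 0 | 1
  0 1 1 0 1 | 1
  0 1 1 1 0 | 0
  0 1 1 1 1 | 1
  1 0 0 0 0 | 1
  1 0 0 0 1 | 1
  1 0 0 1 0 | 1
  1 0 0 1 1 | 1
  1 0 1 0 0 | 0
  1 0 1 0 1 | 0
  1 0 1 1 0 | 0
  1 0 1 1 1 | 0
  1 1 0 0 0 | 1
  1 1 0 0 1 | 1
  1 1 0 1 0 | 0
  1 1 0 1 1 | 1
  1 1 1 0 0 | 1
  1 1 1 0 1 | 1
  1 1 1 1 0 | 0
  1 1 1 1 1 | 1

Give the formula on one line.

  ~c = 11110000111100001111000011110000
  (~c & a) = 00000000000000001111000011110000
  ((~c & a) | b) = 00000000111111111111000011111111
  ~d = 11001100110011001100110011001100
  (e | ~d) = 11011101110111011101110111011101
  ~b = 11111111000000001111111100000000
  (e & d) = 00010001000100010001000100010001
  (~b | (e & d)) = 11111111000100011111111100010001
  ((e | ~d) | (~b | (e & d))) = 11111111110111011111111111011101
  (((~c & a) | b) & ((e | ~d) | (~b | (e & d)))) = 00000000110111011111000011011101

(((~c & a) | b) & ((e | ~d) | (~b | (e & d))))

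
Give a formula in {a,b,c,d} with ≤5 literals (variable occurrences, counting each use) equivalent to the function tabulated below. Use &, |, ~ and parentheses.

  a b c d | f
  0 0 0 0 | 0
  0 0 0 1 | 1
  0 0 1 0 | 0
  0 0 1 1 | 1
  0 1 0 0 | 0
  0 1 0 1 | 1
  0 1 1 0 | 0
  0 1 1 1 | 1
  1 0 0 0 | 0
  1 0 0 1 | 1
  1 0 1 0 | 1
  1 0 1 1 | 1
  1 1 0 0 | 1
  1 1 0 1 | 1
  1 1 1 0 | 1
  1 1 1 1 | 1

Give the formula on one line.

((a & ((c | b) | d)) | d)

  (c | b) = 0011111100111111
  ((c | b) | d) = 0111111101111111
  (a & ((c | b) | d)) = 0000000001111111
  ((a & ((c | b) | d)) | d) = 0101010101111111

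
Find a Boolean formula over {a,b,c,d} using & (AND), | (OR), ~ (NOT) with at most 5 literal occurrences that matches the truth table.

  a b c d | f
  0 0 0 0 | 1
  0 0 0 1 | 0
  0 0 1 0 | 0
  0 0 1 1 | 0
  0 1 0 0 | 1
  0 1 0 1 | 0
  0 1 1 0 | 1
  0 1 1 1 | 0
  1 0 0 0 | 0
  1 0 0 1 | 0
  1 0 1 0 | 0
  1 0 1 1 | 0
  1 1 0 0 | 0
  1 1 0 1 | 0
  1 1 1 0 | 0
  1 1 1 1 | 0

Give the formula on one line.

((~c | b) & (~d & ~a))

  ~c = 1100110011001100
  (~c | b) = 1100111111001111
  ~d = 1010101010101010
  ~a = 1111111100000000
  (~d & ~a) = 1010101000000000
  ((~c | b) & (~d & ~a)) = 1000101000000000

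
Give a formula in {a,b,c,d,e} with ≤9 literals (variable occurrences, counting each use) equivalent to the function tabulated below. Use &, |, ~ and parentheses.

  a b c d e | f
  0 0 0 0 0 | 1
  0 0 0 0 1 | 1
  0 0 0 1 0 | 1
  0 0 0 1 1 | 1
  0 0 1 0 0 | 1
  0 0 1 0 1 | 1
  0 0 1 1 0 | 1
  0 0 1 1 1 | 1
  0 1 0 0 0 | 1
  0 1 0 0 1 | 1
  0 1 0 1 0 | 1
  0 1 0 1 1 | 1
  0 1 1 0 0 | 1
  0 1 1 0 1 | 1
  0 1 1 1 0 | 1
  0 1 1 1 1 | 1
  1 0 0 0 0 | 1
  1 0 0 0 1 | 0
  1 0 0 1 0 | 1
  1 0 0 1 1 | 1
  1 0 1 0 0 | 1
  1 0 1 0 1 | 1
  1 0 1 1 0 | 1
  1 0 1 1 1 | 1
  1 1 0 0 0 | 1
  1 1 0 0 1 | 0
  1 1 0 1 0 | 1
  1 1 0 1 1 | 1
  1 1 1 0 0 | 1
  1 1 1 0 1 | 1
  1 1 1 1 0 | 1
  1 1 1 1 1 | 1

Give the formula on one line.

  ~a = 11111111111111110000000000000000
  (b & ~a) = 00000000111111110000000000000000
  (c | (b & ~a)) = 00001111111111110000111100001111
  (d & ~a) = 00110011001100110000000000000000
  ((c | (b & ~a)) | (d & ~a)) = 00111111111111110000111100001111
  (~a | ((c | (b & ~a)) | (d & ~a))) = 11111111111111110000111100001111
  ~e = 10101010101010101010101010101010
  (~e | d) = 10111011101110111011101110111011
  ((~a | ((c | (b & ~a)) | (d & ~a))) | (~e | d)) = 11111111111111111011111110111111

((~a | ((c | (b & ~a)) | (d & ~a))) | (~e | d))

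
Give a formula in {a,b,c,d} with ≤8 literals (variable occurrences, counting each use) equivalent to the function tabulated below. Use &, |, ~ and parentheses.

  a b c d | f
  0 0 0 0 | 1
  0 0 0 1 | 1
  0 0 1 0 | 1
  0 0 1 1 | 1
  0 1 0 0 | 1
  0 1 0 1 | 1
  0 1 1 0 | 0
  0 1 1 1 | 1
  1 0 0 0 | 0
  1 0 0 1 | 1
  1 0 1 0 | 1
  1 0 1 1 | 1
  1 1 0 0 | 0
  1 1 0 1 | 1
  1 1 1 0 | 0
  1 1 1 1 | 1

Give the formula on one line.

((d | (~c | ~b)) & ((d | ~a) | ((~a | c) & ~b)))

  ~c = 1100110011001100
  ~b = 1111000011110000
  (~c | ~b) = 1111110011111100
  (d | (~c | ~b)) = 1111110111111101
  ~a = 1111111100000000
  (d | ~a) = 1111111101010101
  (~a | c) = 1111111100110011
  ((~a | c) & ~b) = 1111000000110000
  ((d | ~a) | ((~a | c) & ~b)) = 1111111101110101
  ((d | (~c | ~b)) & ((d | ~a) | ((~a | c) & ~b))) = 1111110101110101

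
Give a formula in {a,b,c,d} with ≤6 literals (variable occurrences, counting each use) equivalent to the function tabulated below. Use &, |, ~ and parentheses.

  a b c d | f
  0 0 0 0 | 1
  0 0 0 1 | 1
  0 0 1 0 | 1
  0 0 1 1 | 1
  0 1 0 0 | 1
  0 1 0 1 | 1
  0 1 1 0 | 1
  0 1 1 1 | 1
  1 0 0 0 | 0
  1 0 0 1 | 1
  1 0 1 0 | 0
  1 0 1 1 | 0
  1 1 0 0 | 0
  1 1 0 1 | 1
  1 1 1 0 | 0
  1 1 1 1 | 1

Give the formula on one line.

  ~c = 1100110011001100
  (~c | b) = 1100111111001111
  ((~c | b) & d) = 0100010101000101
  ~a = 1111111100000000
  (((~c | b) & d) | ~a) = 1111111101000101

(((~c | b) & d) | ~a)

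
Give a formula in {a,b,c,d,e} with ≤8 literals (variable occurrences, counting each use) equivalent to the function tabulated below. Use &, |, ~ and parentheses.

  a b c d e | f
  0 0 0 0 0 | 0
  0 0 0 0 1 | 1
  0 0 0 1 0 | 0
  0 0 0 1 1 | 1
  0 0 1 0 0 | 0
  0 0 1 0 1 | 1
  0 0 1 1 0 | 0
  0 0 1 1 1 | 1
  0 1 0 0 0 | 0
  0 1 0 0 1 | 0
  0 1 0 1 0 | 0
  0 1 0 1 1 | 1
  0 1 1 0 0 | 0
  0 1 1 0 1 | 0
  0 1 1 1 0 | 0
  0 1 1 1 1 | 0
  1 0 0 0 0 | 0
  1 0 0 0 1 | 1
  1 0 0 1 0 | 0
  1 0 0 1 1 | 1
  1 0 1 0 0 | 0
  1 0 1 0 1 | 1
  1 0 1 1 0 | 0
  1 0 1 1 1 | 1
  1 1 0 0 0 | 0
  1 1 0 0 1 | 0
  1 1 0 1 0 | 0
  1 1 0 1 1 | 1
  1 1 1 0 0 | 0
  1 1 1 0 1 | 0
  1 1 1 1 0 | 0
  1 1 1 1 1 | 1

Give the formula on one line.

((~b | ((~c & d) | (a & d))) & e)

  ~b = 11111111000000001111111100000000
  ~c = 11110000111100001111000011110000
  (~c & d) = 00110000001100000011000000110000
  (a & d) = 00000000000000000011001100110011
  ((~c & d) | (a & d)) = 00110000001100000011001100110011
  (~b | ((~c & d) | (a & d))) = 11111111001100001111111100110011
  ((~b | ((~c & d) | (a & d))) & e) = 01010101000100000101010100010001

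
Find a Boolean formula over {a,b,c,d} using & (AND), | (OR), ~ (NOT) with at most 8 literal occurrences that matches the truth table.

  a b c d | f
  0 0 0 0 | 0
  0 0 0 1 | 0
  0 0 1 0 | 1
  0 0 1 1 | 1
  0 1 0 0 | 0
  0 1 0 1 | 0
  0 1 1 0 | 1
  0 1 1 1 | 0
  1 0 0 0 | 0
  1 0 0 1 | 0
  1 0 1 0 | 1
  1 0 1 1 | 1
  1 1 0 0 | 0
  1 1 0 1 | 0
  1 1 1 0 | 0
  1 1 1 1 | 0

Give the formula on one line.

((~b | ~d) & (((~b & c) | ~a) & c))

  ~b = 1111000011110000
  ~d = 1010101010101010
  (~b | ~d) = 1111101011111010
  (~b & c) = 0011000000110000
  ~a = 1111111100000000
  ((~b & c) | ~a) = 1111111100110000
  (((~b & c) | ~a) & c) = 0011001100110000
  ((~b | ~d) & (((~b & c) | ~a) & c)) = 0011001000110000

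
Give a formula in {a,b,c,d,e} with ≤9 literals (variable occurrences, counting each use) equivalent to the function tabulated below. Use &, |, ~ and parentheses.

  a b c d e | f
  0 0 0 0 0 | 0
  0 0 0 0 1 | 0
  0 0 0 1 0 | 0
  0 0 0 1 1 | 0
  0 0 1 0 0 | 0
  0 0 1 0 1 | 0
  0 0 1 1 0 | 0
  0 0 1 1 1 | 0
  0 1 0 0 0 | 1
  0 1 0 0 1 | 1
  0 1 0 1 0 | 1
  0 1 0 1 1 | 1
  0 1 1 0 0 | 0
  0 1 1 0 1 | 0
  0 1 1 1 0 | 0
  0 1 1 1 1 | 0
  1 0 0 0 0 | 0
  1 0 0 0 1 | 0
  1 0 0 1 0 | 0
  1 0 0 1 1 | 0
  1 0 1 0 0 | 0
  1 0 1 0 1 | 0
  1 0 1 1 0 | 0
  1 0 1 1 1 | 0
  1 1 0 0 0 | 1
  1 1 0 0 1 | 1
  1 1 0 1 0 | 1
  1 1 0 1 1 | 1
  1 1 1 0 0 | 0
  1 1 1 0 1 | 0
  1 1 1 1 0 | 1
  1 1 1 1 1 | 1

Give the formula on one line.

  ~b = 11111111000000001111111100000000
  (d & e) = 00010001000100010001000100010001
  (~b & (d & e)) = 00010001000000000001000100000000
  (d & a) = 00000000000000000011001100110011
  ((~b & (d & e)) | (d & a)) = 00010001000000000011001100110011
  ~c = 11110000111100001111000011110000
  (((~b & (d & e)) | (d & a)) | ~c) = 11110001111100001111001111110011
  (b & (((~b & (d & e)) | (d & a)) | ~c)) = 00000000111100000000000011110011

(b & (((~b & (d & e)) | (d & a)) | ~c))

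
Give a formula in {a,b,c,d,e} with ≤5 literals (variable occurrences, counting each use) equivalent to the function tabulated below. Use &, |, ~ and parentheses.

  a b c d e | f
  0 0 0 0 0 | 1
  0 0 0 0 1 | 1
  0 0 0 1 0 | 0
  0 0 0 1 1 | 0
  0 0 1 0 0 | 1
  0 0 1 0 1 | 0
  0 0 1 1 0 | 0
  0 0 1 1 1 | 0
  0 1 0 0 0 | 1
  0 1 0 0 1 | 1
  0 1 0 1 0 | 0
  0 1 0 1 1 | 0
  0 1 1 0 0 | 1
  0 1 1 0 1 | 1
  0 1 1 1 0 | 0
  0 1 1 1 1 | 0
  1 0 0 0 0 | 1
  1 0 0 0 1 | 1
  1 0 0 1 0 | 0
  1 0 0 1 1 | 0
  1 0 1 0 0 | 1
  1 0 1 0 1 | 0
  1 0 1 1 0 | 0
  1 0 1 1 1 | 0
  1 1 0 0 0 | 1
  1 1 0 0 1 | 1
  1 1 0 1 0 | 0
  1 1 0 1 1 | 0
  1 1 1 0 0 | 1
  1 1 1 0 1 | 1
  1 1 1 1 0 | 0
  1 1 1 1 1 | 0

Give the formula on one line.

  ~d = 11001100110011001100110011001100
  (b & e) = 00000000010101010000000001010101
  ~e = 10101010101010101010101010101010
  ~c = 11110000111100001111000011110000
  (~e | ~c) = 11111010111110101111101011111010
  ((b & e) | (~e | ~c)) = 11111010111111111111101011111111
  (~d & ((b & e) | (~e | ~c))) = 11001000110011001100100011001100

(~d & ((b & e) | (~e | ~c)))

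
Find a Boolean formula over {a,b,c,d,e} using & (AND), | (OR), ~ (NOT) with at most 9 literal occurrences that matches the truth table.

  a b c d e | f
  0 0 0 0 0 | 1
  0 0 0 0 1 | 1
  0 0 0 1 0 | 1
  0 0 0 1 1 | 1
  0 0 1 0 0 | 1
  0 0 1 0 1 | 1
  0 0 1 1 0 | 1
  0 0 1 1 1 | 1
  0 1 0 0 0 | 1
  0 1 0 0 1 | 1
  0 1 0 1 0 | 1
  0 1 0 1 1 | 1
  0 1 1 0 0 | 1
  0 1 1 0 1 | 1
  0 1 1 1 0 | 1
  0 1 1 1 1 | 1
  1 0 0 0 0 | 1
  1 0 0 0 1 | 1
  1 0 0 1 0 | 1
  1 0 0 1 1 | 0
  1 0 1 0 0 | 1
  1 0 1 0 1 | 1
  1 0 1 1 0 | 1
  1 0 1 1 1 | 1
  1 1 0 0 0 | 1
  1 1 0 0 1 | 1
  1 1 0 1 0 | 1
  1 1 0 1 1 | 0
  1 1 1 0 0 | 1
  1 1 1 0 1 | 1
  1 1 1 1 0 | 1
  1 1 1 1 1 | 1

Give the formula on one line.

  ~a = 11111111111111110000000000000000
  (c | ~a) = 11111111111111110000111100001111
  ~e = 10101010101010101010101010101010
  ~d = 11001100110011001100110011001100
  (~d | c) = 11001111110011111100111111001111
  (e & (~d | c)) = 01000101010001010100010101000101
  (~e | (e & (~d | c))) = 11101111111011111110111111101111
  ((c | ~a) | (~e | (e & (~d | c)))) = 11111111111111111110111111101111

((c | ~a) | (~e | (e & (~d | c))))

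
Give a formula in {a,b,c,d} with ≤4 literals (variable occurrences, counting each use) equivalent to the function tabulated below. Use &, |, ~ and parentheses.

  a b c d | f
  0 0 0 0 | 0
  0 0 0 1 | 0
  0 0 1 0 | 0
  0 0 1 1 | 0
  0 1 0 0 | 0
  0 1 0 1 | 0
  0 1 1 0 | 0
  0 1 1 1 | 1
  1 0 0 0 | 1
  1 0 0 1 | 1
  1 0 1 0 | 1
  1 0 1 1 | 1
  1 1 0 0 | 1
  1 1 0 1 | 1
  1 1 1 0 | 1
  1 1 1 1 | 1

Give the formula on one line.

  (b & d) = 0000010100000101
  ((b & d) & c) = 0000000100000001
  (((b & d) & c) | a) = 0000000111111111

(((b & d) & c) | a)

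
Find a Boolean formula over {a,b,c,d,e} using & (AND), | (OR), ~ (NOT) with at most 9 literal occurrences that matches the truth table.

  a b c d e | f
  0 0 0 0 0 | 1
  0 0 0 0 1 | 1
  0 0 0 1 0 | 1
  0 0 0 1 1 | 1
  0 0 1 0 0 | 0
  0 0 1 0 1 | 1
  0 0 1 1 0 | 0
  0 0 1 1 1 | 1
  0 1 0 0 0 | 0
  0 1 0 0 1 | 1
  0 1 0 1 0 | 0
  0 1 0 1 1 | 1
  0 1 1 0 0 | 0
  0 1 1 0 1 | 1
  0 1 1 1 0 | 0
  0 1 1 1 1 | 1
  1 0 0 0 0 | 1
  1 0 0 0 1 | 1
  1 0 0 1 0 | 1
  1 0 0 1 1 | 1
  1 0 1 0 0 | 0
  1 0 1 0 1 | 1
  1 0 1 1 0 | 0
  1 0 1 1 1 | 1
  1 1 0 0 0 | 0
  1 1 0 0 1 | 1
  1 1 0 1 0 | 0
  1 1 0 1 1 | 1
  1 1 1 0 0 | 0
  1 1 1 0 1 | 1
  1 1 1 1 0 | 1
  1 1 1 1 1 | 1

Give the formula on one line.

  (b & c) = 00000000000011110000000000001111
  (d & (b & c)) = 00000000000000110000000000000011
  ~b = 11111111000000001111111100000000
  (~b | e) = 11111111010101011111111101010101
  (a | (~b | e)) = 11111111010101011111111111111111
  ((d & (b & c)) & (a | (~b | e))) = 00000000000000010000000000000011
  ~c = 11110000111100001111000011110000
  (~c & ~b) = 11110000000000001111000000000000
  ((~c & ~b) | e) = 11110101010101011111010101010101
  (((d & (b & c)) & (a | (~b | e))) | ((~c & ~b) | e)) = 11110101010101011111010101010111

(((d & (b & c)) & (a | (~b | e))) | ((~c & ~b) | e))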